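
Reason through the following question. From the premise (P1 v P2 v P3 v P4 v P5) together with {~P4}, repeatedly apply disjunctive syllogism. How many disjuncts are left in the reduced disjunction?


Original disjuncts (5): P1, P2, P3, P4, P5
Negated (eliminate): ~P4
Remaining disjuncts: P1, P2, P3, P5
Count = 5 - 1 = 4

4


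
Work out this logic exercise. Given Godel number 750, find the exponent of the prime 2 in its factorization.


Factorize 750 by dividing by 2 repeatedly.
Division steps: 2 divides 750 exactly 1 time(s).
Exponent of 2 = 1

1


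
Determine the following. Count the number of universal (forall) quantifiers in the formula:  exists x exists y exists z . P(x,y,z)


Quantifier prefix: exists x exists y exists z
Mark each quantifier type:
  E E E
Universal count = 0, Existential count = 3
Asked for universal (forall) quantifiers: 0

0


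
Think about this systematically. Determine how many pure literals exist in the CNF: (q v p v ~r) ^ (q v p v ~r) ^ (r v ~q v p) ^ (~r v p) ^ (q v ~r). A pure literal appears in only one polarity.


Check each variable for pure literal status:
p: pure positive
q: mixed (not pure)
r: mixed (not pure)
Pure literal count = 1

1


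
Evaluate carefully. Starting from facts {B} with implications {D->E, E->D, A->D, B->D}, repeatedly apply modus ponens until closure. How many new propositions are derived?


Initial facts: {B}
Apply modus ponens to closure:
  B and B->D  =>  D
  D and D->E  =>  E
Final known: {B, D, E}
New propositions: {D, E}
Count = 2

2


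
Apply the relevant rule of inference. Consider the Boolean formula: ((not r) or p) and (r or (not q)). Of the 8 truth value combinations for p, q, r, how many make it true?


Evaluate all 8 assignments for p, q, r:
p=0, q=0, r=0: 1
p=0, q=0, r=1: 0
p=0, q=1, r=0: 0
p=0, q=1, r=1: 0
p=1, q=0, r=0: 1
p=1, q=0, r=1: 1
p=1, q=1, r=0: 0
p=1, q=1, r=1: 1
Satisfying count = 4

4


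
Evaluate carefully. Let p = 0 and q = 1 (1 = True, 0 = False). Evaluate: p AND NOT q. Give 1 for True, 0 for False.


p = 0, q = 1
Operation: p AND NOT q
Evaluate: 0 AND NOT 1 = 0

0


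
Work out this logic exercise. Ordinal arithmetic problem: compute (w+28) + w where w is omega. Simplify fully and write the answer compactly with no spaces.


Compute (w+28) + w.
Ordinal + is associative but NOT commutative; for finite n>0, n + w = w but w + n stays w+n.
(w+28) + w = w + (28+w) = w + w = w*2 (the finite tail 28 is absorbed by the right w).
Result = w*2

w*2


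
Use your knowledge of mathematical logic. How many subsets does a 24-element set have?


The power set of a set with n elements has 2^n elements.
|P(S)| = 2^24 = 16777216

16777216


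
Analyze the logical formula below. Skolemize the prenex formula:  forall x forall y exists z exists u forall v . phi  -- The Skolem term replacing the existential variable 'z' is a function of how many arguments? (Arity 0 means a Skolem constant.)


Quantifier prefix: forall x forall y exists z exists u forall v
'z' is existentially quantified at position 3.
Universal variables preceding it: x, y
Skolem function arity = 2

2


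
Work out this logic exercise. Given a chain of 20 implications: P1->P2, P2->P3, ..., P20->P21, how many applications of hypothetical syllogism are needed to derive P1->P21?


With 20 implications in a chain connecting 21 propositions:
P1->P2, P2->P3, ..., P20->P21
Steps needed = (number of implications) - 1 = 20 - 1 = 19

19


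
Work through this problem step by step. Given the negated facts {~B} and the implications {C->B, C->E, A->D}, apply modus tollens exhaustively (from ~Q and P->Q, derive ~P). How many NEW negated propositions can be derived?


Initial negated facts: {~B}
Apply modus tollens to closure:
  ~B and C->B  =>  ~C
Final negated: {~B, ~C}
New negations: {~C}
Count = 1

1


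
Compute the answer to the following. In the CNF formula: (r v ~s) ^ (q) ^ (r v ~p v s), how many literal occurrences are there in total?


Counting literals in each clause:
Clause 1: 2 literal(s)
Clause 2: 1 literal(s)
Clause 3: 3 literal(s)
Total = 6

6


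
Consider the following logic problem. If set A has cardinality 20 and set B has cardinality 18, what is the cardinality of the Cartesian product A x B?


The Cartesian product A x B contains all ordered pairs (a, b).
|A x B| = |A| * |B| = 20 * 18 = 360

360


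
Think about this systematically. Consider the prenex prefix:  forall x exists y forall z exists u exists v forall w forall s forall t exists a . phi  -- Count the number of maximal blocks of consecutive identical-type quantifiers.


Quantifier-type sequence: A E A E E A A A E  (A=forall, E=exists)
Group into maximal same-type runs:
  Ax1 | Ex1 | Ax1 | Ex2 | Ax3 | Ex1
Number of blocks = 6

6


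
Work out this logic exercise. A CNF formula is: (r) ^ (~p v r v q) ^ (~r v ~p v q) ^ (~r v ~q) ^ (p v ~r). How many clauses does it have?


A CNF formula is a conjunction of clauses.
Clauses are separated by ^.
Counting the conjuncts: 5 clauses.

5


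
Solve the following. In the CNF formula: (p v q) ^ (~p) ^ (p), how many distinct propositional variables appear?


Identify each variable that appears in the formula.
Variables found: p, q
Count = 2

2


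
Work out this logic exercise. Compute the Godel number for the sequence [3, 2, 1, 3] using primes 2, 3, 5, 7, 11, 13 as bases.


Encode each element as an exponent of the corresponding prime:
  2^3 = 8
  3^2 = 9
  5^1 = 5
  7^3 = 343
Product = 8 * 9 * 5 * 343 = 123480

123480


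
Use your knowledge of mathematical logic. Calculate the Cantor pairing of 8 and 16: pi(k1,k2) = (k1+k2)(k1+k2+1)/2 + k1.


k1 + k2 = 24
(k1+k2)(k1+k2+1)/2 = 24 * 25 / 2 = 300
pi = 300 + 8 = 308

308


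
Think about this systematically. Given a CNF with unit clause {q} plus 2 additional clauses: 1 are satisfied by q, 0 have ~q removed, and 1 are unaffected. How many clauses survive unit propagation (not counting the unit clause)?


Satisfied (removed): 1
Shortened (remain): 0
Unchanged (remain): 1
Remaining = 0 + 1 = 1

1


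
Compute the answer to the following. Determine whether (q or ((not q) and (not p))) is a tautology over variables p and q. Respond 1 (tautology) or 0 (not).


Check all 4 assignments:
p=0, q=0: 1
p=0, q=1: 1
p=1, q=0: 0
p=1, q=1: 1
Satisfying count = 3/4.
Tautology iff count = 4: no.

0


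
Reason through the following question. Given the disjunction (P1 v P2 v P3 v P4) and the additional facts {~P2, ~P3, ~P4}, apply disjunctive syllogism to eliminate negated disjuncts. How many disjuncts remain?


Original disjuncts (4): P1, P2, P3, P4
Negated (eliminate): ~P2, ~P3, ~P4
Remaining disjuncts: P1
Count = 4 - 3 = 1

1


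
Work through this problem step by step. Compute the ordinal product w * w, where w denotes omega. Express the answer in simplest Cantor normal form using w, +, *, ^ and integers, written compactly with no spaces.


Compute w * w.
Ordinal * is associative and left-distributive over +, but NOT commutative; for finite n>1, n*w = w but w*n stays w*n.
w * w = w^2 by definition.
Result = w^2

w^2


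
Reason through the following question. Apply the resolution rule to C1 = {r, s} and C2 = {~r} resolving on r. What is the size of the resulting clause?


Remove r from C1 and ~r from C2.
C1 remainder: {s}
C2 remainder: {}
Union (resolvent): {s}
Resolvent has 1 literal(s).

1


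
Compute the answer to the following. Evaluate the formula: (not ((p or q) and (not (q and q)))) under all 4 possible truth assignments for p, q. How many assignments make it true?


Check all 4 assignments:
p=0, q=0: 1
p=0, q=1: 1
p=1, q=0: 0
p=1, q=1: 1
Count of True = 3

3


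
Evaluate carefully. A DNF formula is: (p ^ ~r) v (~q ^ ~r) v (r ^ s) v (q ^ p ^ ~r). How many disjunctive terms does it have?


A DNF formula is a disjunction of terms (conjunctions).
Terms are separated by v.
Counting the disjuncts: 4 terms.

4


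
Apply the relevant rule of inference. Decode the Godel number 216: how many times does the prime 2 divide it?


Factorize 216 by dividing by 2 repeatedly.
Division steps: 2 divides 216 exactly 3 time(s).
Exponent of 2 = 3

3


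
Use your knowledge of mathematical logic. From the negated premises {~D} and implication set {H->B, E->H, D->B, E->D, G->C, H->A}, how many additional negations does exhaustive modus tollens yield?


Initial negated facts: {~D}
Apply modus tollens to closure:
  ~D and E->D  =>  ~E
Final negated: {~D, ~E}
New negations: {~E}
Count = 1

1


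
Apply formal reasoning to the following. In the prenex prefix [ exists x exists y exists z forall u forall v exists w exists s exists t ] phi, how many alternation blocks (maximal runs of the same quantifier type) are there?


Quantifier-type sequence: E E E A A E E E  (A=forall, E=exists)
Group into maximal same-type runs:
  Ex3 | Ax2 | Ex3
Number of blocks = 3

3


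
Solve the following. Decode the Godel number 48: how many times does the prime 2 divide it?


Factorize 48 by dividing by 2 repeatedly.
Division steps: 2 divides 48 exactly 4 time(s).
Exponent of 2 = 4

4


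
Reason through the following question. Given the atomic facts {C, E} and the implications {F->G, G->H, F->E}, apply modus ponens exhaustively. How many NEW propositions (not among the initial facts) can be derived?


Initial facts: {C, E}
Apply modus ponens to closure:
  (no implication fires)
Final known: {C, E}
New propositions: {(none)}
Count = 0

0


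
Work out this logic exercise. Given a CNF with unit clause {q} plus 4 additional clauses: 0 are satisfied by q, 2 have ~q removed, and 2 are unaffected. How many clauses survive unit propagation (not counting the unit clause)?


Satisfied (removed): 0
Shortened (remain): 2
Unchanged (remain): 2
Remaining = 2 + 2 = 4

4


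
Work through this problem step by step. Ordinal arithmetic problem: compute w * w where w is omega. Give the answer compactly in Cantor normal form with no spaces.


Compute w * w.
Ordinal * is associative and left-distributive over +, but NOT commutative; for finite n>1, n*w = w but w*n stays w*n.
w * w = w^2 by definition.
Result = w^2

w^2


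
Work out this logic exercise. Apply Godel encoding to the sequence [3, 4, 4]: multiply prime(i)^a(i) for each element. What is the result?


Encode each element as an exponent of the corresponding prime:
  2^3 = 8
  3^4 = 81
  5^4 = 625
Product = 8 * 81 * 625 = 405000

405000


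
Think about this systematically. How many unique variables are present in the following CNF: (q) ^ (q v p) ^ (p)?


Identify each variable that appears in the formula.
Variables found: p, q
Count = 2

2


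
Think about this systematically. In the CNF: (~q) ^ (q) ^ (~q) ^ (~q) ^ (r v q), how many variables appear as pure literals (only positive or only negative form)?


Check each variable for pure literal status:
p: absent (not pure)
q: mixed (not pure)
r: pure positive
Pure literal count = 1

1


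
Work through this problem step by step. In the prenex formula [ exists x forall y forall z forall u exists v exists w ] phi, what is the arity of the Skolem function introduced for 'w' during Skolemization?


Quantifier prefix: exists x forall y forall z forall u exists v exists w
'w' is existentially quantified at position 6.
Universal variables preceding it: y, z, u
Skolem function arity = 3

3


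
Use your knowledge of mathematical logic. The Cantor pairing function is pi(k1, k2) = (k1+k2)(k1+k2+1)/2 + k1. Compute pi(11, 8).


k1 + k2 = 19
(k1+k2)(k1+k2+1)/2 = 19 * 20 / 2 = 190
pi = 190 + 11 = 201

201


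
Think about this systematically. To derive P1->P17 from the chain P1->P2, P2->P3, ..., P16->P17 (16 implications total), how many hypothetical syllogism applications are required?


With 16 implications in a chain connecting 17 propositions:
P1->P2, P2->P3, ..., P16->P17
Steps needed = (number of implications) - 1 = 16 - 1 = 15

15


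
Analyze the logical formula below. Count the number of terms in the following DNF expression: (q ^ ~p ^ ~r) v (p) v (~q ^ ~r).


A DNF formula is a disjunction of terms (conjunctions).
Terms are separated by v.
Counting the disjuncts: 3 terms.

3


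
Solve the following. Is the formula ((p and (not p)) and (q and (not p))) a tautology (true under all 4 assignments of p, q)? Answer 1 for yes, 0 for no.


Check all 4 assignments:
p=0, q=0: 0
p=0, q=1: 0
p=1, q=0: 0
p=1, q=1: 0
Satisfying count = 0/4.
Tautology iff count = 4: no.

0


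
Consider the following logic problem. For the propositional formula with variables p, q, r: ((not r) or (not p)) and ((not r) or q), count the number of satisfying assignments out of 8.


Evaluate all 8 assignments for p, q, r:
p=0, q=0, r=0: 1
p=0, q=0, r=1: 0
p=0, q=1, r=0: 1
p=0, q=1, r=1: 1
p=1, q=0, r=0: 1
p=1, q=0, r=1: 0
p=1, q=1, r=0: 1
p=1, q=1, r=1: 0
Satisfying count = 5

5


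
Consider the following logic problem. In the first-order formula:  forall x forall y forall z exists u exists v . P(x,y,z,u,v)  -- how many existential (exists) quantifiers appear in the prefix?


Quantifier prefix: forall x forall y forall z exists u exists v
Mark each quantifier type:
  U U U E E
Universal count = 3, Existential count = 2
Asked for existential (exists) quantifiers: 2

2


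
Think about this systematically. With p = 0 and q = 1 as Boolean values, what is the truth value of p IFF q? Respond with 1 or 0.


p = 0, q = 1
Operation: p IFF q
Evaluate: 0 IFF 1 = 0

0


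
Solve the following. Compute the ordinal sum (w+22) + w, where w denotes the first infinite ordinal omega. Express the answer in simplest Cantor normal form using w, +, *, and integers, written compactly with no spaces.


Compute (w+22) + w.
Ordinal + is associative but NOT commutative; for finite n>0, n + w = w but w + n stays w+n.
(w+22) + w = w + (22+w) = w + w = w*2 (the finite tail 22 is absorbed by the right w).
Result = w*2

w*2


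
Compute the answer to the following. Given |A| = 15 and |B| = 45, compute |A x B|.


The Cartesian product A x B contains all ordered pairs (a, b).
|A x B| = |A| * |B| = 15 * 45 = 675

675


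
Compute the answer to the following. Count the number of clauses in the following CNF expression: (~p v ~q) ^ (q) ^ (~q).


A CNF formula is a conjunction of clauses.
Clauses are separated by ^.
Counting the conjuncts: 3 clauses.

3


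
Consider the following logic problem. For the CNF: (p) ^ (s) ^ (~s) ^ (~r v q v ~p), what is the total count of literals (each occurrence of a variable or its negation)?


Counting literals in each clause:
Clause 1: 1 literal(s)
Clause 2: 1 literal(s)
Clause 3: 1 literal(s)
Clause 4: 3 literal(s)
Total = 6

6


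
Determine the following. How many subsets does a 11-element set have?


The power set of a set with n elements has 2^n elements.
|P(S)| = 2^11 = 2048

2048


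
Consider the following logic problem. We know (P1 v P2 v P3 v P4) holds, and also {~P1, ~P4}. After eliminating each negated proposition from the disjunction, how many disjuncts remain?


Original disjuncts (4): P1, P2, P3, P4
Negated (eliminate): ~P1, ~P4
Remaining disjuncts: P2, P3
Count = 4 - 2 = 2

2


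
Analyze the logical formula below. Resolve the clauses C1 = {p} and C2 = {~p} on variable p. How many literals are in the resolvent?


Remove p from C1 and ~p from C2.
C1 remainder: {}
C2 remainder: {}
Union (resolvent): {} (empty clause)
Resolvent has 0 literal(s).

0


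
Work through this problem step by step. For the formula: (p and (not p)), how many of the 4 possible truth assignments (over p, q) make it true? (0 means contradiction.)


Check all 4 assignments:
p=0, q=0: 0
p=0, q=1: 0
p=1, q=0: 0
p=1, q=1: 0
Count of True = 0

0


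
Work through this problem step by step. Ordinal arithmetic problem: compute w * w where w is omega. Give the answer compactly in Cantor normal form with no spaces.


Compute w * w.
Ordinal * is associative and left-distributive over +, but NOT commutative; for finite n>1, n*w = w but w*n stays w*n.
w * w = w^2 by definition.
Result = w^2

w^2


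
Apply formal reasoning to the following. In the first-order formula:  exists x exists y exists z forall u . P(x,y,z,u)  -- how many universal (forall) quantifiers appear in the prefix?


Quantifier prefix: exists x exists y exists z forall u
Mark each quantifier type:
  E E E U
Universal count = 1, Existential count = 3
Asked for universal (forall) quantifiers: 1

1


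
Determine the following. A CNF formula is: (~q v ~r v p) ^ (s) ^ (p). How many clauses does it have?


A CNF formula is a conjunction of clauses.
Clauses are separated by ^.
Counting the conjuncts: 3 clauses.

3


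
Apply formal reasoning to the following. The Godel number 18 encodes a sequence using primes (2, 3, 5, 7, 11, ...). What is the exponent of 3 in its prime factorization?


Factorize 18 by dividing by 3 repeatedly.
Division steps: 3 divides 18 exactly 2 time(s).
Exponent of 3 = 2

2


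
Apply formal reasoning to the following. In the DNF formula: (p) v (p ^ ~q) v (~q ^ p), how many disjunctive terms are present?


A DNF formula is a disjunction of terms (conjunctions).
Terms are separated by v.
Counting the disjuncts: 3 terms.

3


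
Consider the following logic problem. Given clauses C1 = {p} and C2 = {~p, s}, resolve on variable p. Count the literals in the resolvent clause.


Remove p from C1 and ~p from C2.
C1 remainder: {}
C2 remainder: {s}
Union (resolvent): {s}
Resolvent has 1 literal(s).

1


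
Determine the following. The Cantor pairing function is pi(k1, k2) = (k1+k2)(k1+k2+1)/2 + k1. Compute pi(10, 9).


k1 + k2 = 19
(k1+k2)(k1+k2+1)/2 = 19 * 20 / 2 = 190
pi = 190 + 10 = 200

200


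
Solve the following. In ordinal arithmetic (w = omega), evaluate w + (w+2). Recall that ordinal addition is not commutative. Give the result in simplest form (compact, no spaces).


Compute w + (w+2).
Ordinal + is associative but NOT commutative; for finite n>0, n + w = w but w + n stays w+n.
w + (w+2) = (w+w) + 2 = w*2+2.
Result = w*2+2

w*2+2


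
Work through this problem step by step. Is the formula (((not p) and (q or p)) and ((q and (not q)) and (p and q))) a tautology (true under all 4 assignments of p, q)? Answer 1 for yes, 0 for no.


Check all 4 assignments:
p=0, q=0: 0
p=0, q=1: 0
p=1, q=0: 0
p=1, q=1: 0
Satisfying count = 0/4.
Tautology iff count = 4: no.

0


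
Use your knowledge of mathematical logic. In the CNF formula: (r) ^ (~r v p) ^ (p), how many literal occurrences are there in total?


Counting literals in each clause:
Clause 1: 1 literal(s)
Clause 2: 2 literal(s)
Clause 3: 1 literal(s)
Total = 4

4


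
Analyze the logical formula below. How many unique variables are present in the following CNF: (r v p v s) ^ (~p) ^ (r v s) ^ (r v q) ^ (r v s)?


Identify each variable that appears in the formula.
Variables found: p, q, r, s
Count = 4

4


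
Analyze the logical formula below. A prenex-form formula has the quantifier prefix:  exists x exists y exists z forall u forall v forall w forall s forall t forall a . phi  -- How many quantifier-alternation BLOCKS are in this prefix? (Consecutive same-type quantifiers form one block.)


Quantifier-type sequence: E E E A A A A A A  (A=forall, E=exists)
Group into maximal same-type runs:
  Ex3 | Ax6
Number of blocks = 2

2


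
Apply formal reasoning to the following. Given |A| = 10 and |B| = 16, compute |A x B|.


The Cartesian product A x B contains all ordered pairs (a, b).
|A x B| = |A| * |B| = 10 * 16 = 160

160


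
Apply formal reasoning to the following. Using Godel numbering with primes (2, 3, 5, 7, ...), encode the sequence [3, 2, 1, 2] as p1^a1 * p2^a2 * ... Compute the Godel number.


Encode each element as an exponent of the corresponding prime:
  2^3 = 8
  3^2 = 9
  5^1 = 5
  7^2 = 49
Product = 8 * 9 * 5 * 49 = 17640

17640


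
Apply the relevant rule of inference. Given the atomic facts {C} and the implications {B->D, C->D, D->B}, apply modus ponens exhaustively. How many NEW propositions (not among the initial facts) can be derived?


Initial facts: {C}
Apply modus ponens to closure:
  C and C->D  =>  D
  D and D->B  =>  B
Final known: {B, C, D}
New propositions: {B, D}
Count = 2

2


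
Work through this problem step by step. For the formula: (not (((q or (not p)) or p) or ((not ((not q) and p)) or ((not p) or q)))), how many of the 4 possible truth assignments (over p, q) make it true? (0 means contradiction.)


Check all 4 assignments:
p=0, q=0: 0
p=0, q=1: 0
p=1, q=0: 0
p=1, q=1: 0
Count of True = 0

0


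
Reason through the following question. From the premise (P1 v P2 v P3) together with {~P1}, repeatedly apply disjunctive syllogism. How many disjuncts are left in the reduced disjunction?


Original disjuncts (3): P1, P2, P3
Negated (eliminate): ~P1
Remaining disjuncts: P2, P3
Count = 3 - 1 = 2

2


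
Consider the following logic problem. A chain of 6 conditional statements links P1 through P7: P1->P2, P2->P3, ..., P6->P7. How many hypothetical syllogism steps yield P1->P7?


With 6 implications in a chain connecting 7 propositions:
P1->P2, P2->P3, ..., P6->P7
Steps needed = (number of implications) - 1 = 6 - 1 = 5

5


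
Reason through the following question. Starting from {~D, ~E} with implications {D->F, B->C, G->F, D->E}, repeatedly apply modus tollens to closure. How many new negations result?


Initial negated facts: {~D, ~E}
Apply modus tollens to closure:
  (no implication fires)
Final negated: {~D, ~E}
New negations: {(none)}
Count = 0

0


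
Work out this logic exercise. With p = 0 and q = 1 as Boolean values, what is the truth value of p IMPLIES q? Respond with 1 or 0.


p = 0, q = 1
Operation: p IMPLIES q
Evaluate: 0 IMPLIES 1 = 1

1


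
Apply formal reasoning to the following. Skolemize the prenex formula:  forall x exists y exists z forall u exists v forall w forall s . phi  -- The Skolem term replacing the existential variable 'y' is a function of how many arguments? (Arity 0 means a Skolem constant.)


Quantifier prefix: forall x exists y exists z forall u exists v forall w forall s
'y' is existentially quantified at position 2.
Universal variables preceding it: x
Skolem function arity = 1

1


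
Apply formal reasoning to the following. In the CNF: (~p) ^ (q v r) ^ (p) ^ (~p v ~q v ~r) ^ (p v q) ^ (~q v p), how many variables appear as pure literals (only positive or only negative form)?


Check each variable for pure literal status:
p: mixed (not pure)
q: mixed (not pure)
r: mixed (not pure)
Pure literal count = 0

0


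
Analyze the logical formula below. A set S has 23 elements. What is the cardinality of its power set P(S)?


The power set of a set with n elements has 2^n elements.
|P(S)| = 2^23 = 8388608

8388608


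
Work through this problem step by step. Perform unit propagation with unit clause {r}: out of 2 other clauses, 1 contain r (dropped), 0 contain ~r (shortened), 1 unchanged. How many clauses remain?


Satisfied (removed): 1
Shortened (remain): 0
Unchanged (remain): 1
Remaining = 0 + 1 = 1

1


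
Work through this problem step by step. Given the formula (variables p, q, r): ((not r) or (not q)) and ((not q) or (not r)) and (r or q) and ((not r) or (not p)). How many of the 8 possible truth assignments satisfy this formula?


Evaluate all 8 assignments for p, q, r:
p=0, q=0, r=0: 0
p=0, q=0, r=1: 1
p=0, q=1, r=0: 1
p=0, q=1, r=1: 0
p=1, q=0, r=0: 0
p=1, q=0, r=1: 0
p=1, q=1, r=0: 1
p=1, q=1, r=1: 0
Satisfying count = 3

3


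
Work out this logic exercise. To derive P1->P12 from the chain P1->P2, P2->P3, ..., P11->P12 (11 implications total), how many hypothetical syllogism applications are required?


With 11 implications in a chain connecting 12 propositions:
P1->P2, P2->P3, ..., P11->P12
Steps needed = (number of implications) - 1 = 11 - 1 = 10

10


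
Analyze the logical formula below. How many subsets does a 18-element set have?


The power set of a set with n elements has 2^n elements.
|P(S)| = 2^18 = 262144

262144


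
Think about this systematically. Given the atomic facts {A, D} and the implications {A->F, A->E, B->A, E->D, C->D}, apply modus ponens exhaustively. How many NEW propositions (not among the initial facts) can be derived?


Initial facts: {A, D}
Apply modus ponens to closure:
  A and A->F  =>  F
  A and A->E  =>  E
Final known: {A, D, E, F}
New propositions: {E, F}
Count = 2

2


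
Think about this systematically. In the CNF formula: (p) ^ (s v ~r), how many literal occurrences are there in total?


Counting literals in each clause:
Clause 1: 1 literal(s)
Clause 2: 2 literal(s)
Total = 3

3


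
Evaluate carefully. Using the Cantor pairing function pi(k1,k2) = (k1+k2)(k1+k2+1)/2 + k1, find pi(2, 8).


k1 + k2 = 10
(k1+k2)(k1+k2+1)/2 = 10 * 11 / 2 = 55
pi = 55 + 2 = 57

57


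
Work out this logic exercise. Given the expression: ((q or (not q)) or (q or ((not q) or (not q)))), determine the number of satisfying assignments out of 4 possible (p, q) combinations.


Check all 4 assignments:
p=0, q=0: 1
p=0, q=1: 1
p=1, q=0: 1
p=1, q=1: 1
Count of True = 4

4


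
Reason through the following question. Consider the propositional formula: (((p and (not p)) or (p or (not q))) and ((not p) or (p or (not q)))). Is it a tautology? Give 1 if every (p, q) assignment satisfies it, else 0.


Check all 4 assignments:
p=0, q=0: 1
p=0, q=1: 0
p=1, q=0: 1
p=1, q=1: 1
Satisfying count = 3/4.
Tautology iff count = 4: no.

0


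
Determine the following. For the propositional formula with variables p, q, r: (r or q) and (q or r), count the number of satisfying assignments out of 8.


Evaluate all 8 assignments for p, q, r:
p=0, q=0, r=0: 0
p=0, q=0, r=1: 1
p=0, q=1, r=0: 1
p=0, q=1, r=1: 1
p=1, q=0, r=0: 0
p=1, q=0, r=1: 1
p=1, q=1, r=0: 1
p=1, q=1, r=1: 1
Satisfying count = 6

6


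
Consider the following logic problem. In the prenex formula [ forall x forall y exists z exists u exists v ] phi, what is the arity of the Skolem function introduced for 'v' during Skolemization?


Quantifier prefix: forall x forall y exists z exists u exists v
'v' is existentially quantified at position 5.
Universal variables preceding it: x, y
Skolem function arity = 2

2


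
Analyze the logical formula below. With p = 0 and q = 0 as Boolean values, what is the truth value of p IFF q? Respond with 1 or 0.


p = 0, q = 0
Operation: p IFF q
Evaluate: 0 IFF 0 = 1

1


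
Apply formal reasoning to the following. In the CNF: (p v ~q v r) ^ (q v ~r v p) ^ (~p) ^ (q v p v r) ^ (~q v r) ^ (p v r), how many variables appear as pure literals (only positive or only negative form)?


Check each variable for pure literal status:
p: mixed (not pure)
q: mixed (not pure)
r: mixed (not pure)
Pure literal count = 0

0


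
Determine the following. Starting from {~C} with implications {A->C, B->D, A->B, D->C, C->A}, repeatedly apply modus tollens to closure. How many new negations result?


Initial negated facts: {~C}
Apply modus tollens to closure:
  ~C and A->C  =>  ~A
  ~C and D->C  =>  ~D
  ~D and B->D  =>  ~B
Final negated: {~A, ~B, ~C, ~D}
New negations: {~A, ~B, ~D}
Count = 3

3


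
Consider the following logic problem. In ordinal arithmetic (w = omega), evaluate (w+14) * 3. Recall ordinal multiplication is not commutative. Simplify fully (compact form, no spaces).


Compute (w+14) * 3.
Ordinal * is associative and left-distributive over +, but NOT commutative; for finite n>1, n*w = w but w*n stays w*n.
(w+14) * 3 = (w+14) repeated 3 times. Each intermediate +14 is absorbed by the following w; only the last survives: w*3+14.
Result = w*3+14

w*3+14


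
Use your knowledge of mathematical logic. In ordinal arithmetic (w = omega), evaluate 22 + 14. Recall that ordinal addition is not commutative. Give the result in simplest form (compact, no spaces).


Compute 22 + 14.
Ordinal + is associative but NOT commutative; for finite n>0, n + w = w but w + n stays w+n.
Both operands finite; ordinal + agrees with natural +: 22 + 14 = 36.
Result = 36

36


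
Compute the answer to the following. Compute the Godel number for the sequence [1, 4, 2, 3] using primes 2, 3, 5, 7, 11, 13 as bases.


Encode each element as an exponent of the corresponding prime:
  2^1 = 2
  3^4 = 81
  5^2 = 25
  7^3 = 343
Product = 2 * 81 * 25 * 343 = 1389150

1389150


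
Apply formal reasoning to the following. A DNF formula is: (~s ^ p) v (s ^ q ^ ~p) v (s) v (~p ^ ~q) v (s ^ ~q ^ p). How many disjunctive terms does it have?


A DNF formula is a disjunction of terms (conjunctions).
Terms are separated by v.
Counting the disjuncts: 5 terms.

5


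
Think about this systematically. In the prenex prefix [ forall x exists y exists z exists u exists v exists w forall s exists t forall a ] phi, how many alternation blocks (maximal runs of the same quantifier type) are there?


Quantifier-type sequence: A E E E E E A E A  (A=forall, E=exists)
Group into maximal same-type runs:
  Ax1 | Ex5 | Ax1 | Ex1 | Ax1
Number of blocks = 5

5


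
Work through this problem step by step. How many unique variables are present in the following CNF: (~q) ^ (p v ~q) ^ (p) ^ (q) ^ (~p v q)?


Identify each variable that appears in the formula.
Variables found: p, q
Count = 2

2


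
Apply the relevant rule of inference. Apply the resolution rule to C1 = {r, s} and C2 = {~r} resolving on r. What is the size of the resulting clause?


Remove r from C1 and ~r from C2.
C1 remainder: {s}
C2 remainder: {}
Union (resolvent): {s}
Resolvent has 1 literal(s).

1


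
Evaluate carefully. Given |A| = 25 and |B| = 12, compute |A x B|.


The Cartesian product A x B contains all ordered pairs (a, b).
|A x B| = |A| * |B| = 25 * 12 = 300

300


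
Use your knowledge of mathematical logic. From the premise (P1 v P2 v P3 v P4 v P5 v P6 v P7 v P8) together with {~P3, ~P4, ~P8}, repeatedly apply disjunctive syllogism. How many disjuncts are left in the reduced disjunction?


Original disjuncts (8): P1, P2, P3, P4, P5, P6, P7, P8
Negated (eliminate): ~P3, ~P4, ~P8
Remaining disjuncts: P1, P2, P5, P6, P7
Count = 8 - 3 = 5

5


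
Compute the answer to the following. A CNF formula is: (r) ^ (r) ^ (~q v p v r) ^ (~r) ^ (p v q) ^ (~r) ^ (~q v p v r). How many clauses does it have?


A CNF formula is a conjunction of clauses.
Clauses are separated by ^.
Counting the conjuncts: 7 clauses.

7


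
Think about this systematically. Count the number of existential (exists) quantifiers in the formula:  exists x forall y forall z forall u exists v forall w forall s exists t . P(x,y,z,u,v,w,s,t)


Quantifier prefix: exists x forall y forall z forall u exists v forall w forall s exists t
Mark each quantifier type:
  E U U U E U U E
Universal count = 5, Existential count = 3
Asked for existential (exists) quantifiers: 3

3


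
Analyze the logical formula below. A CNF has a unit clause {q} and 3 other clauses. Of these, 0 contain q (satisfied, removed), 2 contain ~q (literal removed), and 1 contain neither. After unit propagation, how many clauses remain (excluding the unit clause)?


Satisfied (removed): 0
Shortened (remain): 2
Unchanged (remain): 1
Remaining = 2 + 1 = 3

3


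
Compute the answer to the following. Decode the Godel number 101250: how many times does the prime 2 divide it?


Factorize 101250 by dividing by 2 repeatedly.
Division steps: 2 divides 101250 exactly 1 time(s).
Exponent of 2 = 1

1


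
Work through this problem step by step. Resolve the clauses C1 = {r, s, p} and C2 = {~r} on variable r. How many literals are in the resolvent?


Remove r from C1 and ~r from C2.
C1 remainder: {s, p}
C2 remainder: {}
Union (resolvent): {p, s}
Resolvent has 2 literal(s).

2


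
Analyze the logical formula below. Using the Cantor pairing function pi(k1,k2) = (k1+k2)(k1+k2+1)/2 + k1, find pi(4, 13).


k1 + k2 = 17
(k1+k2)(k1+k2+1)/2 = 17 * 18 / 2 = 153
pi = 153 + 4 = 157

157


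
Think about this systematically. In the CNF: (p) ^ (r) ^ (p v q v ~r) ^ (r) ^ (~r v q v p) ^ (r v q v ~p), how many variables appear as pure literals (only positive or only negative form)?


Check each variable for pure literal status:
p: mixed (not pure)
q: pure positive
r: mixed (not pure)
Pure literal count = 1

1


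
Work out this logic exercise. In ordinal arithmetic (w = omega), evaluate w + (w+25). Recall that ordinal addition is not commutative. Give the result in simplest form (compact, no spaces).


Compute w + (w+25).
Ordinal + is associative but NOT commutative; for finite n>0, n + w = w but w + n stays w+n.
w + (w+25) = (w+w) + 25 = w*2+25.
Result = w*2+25

w*2+25


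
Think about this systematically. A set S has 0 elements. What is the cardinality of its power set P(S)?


The power set of a set with n elements has 2^n elements.
|P(S)| = 2^0 = 1

1


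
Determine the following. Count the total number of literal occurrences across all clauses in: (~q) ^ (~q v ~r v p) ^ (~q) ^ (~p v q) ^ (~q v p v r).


Counting literals in each clause:
Clause 1: 1 literal(s)
Clause 2: 3 literal(s)
Clause 3: 1 literal(s)
Clause 4: 2 literal(s)
Clause 5: 3 literal(s)
Total = 10

10


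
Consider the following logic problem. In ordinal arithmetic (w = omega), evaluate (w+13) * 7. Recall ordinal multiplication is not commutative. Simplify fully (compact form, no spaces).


Compute (w+13) * 7.
Ordinal * is associative and left-distributive over +, but NOT commutative; for finite n>1, n*w = w but w*n stays w*n.
(w+13) * 7 = (w+13) repeated 7 times. Each intermediate +13 is absorbed by the following w; only the last survives: w*7+13.
Result = w*7+13

w*7+13


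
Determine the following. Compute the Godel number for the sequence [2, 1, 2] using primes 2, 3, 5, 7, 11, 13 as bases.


Encode each element as an exponent of the corresponding prime:
  2^2 = 4
  3^1 = 3
  5^2 = 25
Product = 4 * 3 * 25 = 300

300


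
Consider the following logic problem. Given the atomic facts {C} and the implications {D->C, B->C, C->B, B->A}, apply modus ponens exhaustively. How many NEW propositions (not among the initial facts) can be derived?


Initial facts: {C}
Apply modus ponens to closure:
  C and C->B  =>  B
  B and B->A  =>  A
Final known: {A, B, C}
New propositions: {A, B}
Count = 2

2


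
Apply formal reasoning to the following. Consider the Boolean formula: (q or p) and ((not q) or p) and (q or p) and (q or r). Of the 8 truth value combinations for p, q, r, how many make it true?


Evaluate all 8 assignments for p, q, r:
p=0, q=0, r=0: 0
p=0, q=0, r=1: 0
p=0, q=1, r=0: 0
p=0, q=1, r=1: 0
p=1, q=0, r=0: 0
p=1, q=0, r=1: 1
p=1, q=1, r=0: 1
p=1, q=1, r=1: 1
Satisfying count = 3

3


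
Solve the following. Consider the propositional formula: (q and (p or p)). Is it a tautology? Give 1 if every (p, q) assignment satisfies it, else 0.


Check all 4 assignments:
p=0, q=0: 0
p=0, q=1: 0
p=1, q=0: 0
p=1, q=1: 1
Satisfying count = 1/4.
Tautology iff count = 4: no.

0


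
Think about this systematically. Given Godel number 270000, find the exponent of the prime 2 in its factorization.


Factorize 270000 by dividing by 2 repeatedly.
Division steps: 2 divides 270000 exactly 4 time(s).
Exponent of 2 = 4

4


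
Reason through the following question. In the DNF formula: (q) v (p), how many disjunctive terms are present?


A DNF formula is a disjunction of terms (conjunctions).
Terms are separated by v.
Counting the disjuncts: 2 terms.

2


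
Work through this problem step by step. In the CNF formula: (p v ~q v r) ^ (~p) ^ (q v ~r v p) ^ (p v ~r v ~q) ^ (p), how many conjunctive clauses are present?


A CNF formula is a conjunction of clauses.
Clauses are separated by ^.
Counting the conjuncts: 5 clauses.

5


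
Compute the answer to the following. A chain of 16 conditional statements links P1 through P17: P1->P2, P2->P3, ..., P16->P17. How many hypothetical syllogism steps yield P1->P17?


With 16 implications in a chain connecting 17 propositions:
P1->P2, P2->P3, ..., P16->P17
Steps needed = (number of implications) - 1 = 16 - 1 = 15

15


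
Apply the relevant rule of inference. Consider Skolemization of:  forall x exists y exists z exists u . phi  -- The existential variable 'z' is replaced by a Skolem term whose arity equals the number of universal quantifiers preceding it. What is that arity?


Quantifier prefix: forall x exists y exists z exists u
'z' is existentially quantified at position 3.
Universal variables preceding it: x
Skolem function arity = 1

1


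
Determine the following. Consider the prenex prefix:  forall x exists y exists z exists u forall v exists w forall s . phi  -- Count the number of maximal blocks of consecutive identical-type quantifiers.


Quantifier-type sequence: A E E E A E A  (A=forall, E=exists)
Group into maximal same-type runs:
  Ax1 | Ex3 | Ax1 | Ex1 | Ax1
Number of blocks = 5

5


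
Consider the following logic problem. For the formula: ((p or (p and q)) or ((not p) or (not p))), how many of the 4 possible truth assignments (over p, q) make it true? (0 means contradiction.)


Check all 4 assignments:
p=0, q=0: 1
p=0, q=1: 1
p=1, q=0: 1
p=1, q=1: 1
Count of True = 4

4


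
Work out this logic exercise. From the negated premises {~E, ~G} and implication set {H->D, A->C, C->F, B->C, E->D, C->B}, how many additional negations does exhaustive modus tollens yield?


Initial negated facts: {~E, ~G}
Apply modus tollens to closure:
  (no implication fires)
Final negated: {~E, ~G}
New negations: {(none)}
Count = 0

0


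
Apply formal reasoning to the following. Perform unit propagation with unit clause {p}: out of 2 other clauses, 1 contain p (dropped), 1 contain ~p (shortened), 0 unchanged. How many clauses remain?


Satisfied (removed): 1
Shortened (remain): 1
Unchanged (remain): 0
Remaining = 1 + 0 = 1

1


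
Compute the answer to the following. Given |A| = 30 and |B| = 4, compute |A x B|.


The Cartesian product A x B contains all ordered pairs (a, b).
|A x B| = |A| * |B| = 30 * 4 = 120

120


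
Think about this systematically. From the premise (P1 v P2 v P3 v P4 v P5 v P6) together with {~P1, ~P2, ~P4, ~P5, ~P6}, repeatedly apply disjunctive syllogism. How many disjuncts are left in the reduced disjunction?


Original disjuncts (6): P1, P2, P3, P4, P5, P6
Negated (eliminate): ~P1, ~P2, ~P4, ~P5, ~P6
Remaining disjuncts: P3
Count = 6 - 5 = 1

1


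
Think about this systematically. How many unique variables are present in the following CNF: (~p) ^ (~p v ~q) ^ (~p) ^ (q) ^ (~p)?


Identify each variable that appears in the formula.
Variables found: p, q
Count = 2

2


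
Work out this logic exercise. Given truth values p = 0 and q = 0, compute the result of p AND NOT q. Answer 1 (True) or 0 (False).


p = 0, q = 0
Operation: p AND NOT q
Evaluate: 0 AND NOT 0 = 0

0


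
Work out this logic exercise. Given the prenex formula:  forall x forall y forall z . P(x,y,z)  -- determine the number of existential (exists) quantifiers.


Quantifier prefix: forall x forall y forall z
Mark each quantifier type:
  U U U
Universal count = 3, Existential count = 0
Asked for existential (exists) quantifiers: 0

0


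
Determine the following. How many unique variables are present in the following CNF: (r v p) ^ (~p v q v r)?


Identify each variable that appears in the formula.
Variables found: p, q, r
Count = 3

3


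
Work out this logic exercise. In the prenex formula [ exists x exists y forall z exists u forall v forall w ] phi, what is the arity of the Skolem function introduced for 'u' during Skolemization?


Quantifier prefix: exists x exists y forall z exists u forall v forall w
'u' is existentially quantified at position 4.
Universal variables preceding it: z
Skolem function arity = 1

1


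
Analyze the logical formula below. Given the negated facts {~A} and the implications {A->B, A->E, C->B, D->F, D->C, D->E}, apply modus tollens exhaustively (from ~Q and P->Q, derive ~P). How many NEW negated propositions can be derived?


Initial negated facts: {~A}
Apply modus tollens to closure:
  (no implication fires)
Final negated: {~A}
New negations: {(none)}
Count = 0

0
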